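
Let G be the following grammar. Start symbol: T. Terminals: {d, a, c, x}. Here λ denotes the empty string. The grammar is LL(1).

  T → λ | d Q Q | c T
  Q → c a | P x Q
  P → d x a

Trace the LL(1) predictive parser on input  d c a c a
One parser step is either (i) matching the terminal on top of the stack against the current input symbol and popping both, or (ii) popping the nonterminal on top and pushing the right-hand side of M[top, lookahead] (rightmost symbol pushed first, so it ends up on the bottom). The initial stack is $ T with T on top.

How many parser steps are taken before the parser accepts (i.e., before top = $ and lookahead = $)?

step 1: stack=$ T  input=d c a c a $  — expand T → d Q Q
step 2: stack=$ Q Q d  input=d c a c a $  — match d
step 3: stack=$ Q Q  input=c a c a $  — expand Q → c a
step 4: stack=$ Q a c  input=c a c a $  — match c
step 5: stack=$ Q a  input=a c a $  — match a
step 6: stack=$ Q  input=c a $  — expand Q → c a
step 7: stack=$ a c  input=c a $  — match c
step 8: stack=$ a  input=a $  — match a
Accept reached after 8 steps.

8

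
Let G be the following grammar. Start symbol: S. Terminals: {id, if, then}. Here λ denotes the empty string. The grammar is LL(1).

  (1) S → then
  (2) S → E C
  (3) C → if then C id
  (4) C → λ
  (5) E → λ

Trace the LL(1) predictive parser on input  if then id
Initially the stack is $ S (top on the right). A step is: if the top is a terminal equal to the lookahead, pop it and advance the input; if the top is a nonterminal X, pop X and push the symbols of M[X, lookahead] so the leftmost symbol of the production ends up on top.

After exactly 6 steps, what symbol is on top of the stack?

     Stack           Input         Action
  1  $ S             if then id $  expand S → E C
  2  $ C E           if then id $  expand E → λ
  3  $ C             if then id $  expand C → if then C id
  4  $ id C then if  if then id $  match if
  5  $ id C then     then id $     match then
  6  $ id C          id $          expand C → λ
Stack after step 6: $ id (top = id).

id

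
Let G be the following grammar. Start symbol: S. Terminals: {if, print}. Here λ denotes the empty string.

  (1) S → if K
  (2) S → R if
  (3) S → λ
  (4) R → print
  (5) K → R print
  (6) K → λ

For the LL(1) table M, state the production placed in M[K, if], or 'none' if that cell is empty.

FIRST(R) = {print}
FIRST(S) = {λ, if, print}  (via R if)
FIRST(K) = {λ, print}  (via R print)
FOLLOW(S) includes $ since S is the start symbol.
FOLLOW(S): S appears on no right-hand side. Thus FOLLOW(S) = {$}.
FOLLOW(K): in S→if K, the suffix after K is empty, so FOLLOW(K) ⊇ FOLLOW(S) = {$}. Thus FOLLOW(K) = {$}.
For K → R print: FIRST(R print) = {print}, so it goes in M[K, t] for t ∈ {print}.
For K → λ: FIRST(λ) = {λ}, so it goes in M[K, t] for t ∈ {}; since λ ∈ FIRST, also for every t ∈ FOLLOW(K) = {$}.
None of these place a production in M[K, if].

none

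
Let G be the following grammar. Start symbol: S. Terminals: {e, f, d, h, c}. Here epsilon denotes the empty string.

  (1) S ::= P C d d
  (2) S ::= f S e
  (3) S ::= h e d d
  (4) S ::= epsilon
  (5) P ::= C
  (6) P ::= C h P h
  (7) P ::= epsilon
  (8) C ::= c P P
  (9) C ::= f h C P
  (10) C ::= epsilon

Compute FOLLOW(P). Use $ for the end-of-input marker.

FIRST(C): from C::=c P P we get {c}; from C::=f h C P we get {f}; from C::=epsilon we get {epsilon}. So FIRST(C) = {epsilon, c, f}.
FIRST(P): from P::=C we get {epsilon, c, f}; from P::=C h P h we get {c, f, h}; from P::=epsilon we get {epsilon}. So FIRST(P) = {epsilon, c, f, h}.
FIRST(S): from S::=P C d d we get {c, d, f, h}; from S::=f S e we get {f}; from S::=h e d d we get {h}; from S::=epsilon we get {epsilon}. So FIRST(S) = {epsilon, c, d, f, h}.
FOLLOW(S) includes $ since S is the start symbol.
FOLLOW(S): in S::=f S e, S is followed by e with FIRST {e}. Thus FOLLOW(S) = {$, e}.
FOLLOW(P): in S::=P C d d, P is followed by C d d with FIRST {c, d, f}; in P::=C h P h, P is followed by h with FIRST {h}; in C::=c P P (occurrence 1), P is followed by P with FIRST {epsilon, c, f, h}; in C::=c P P (occurrence 1), the suffix after P is nullable, so FOLLOW(P) ⊇ FOLLOW(C) = {c, d, f, h}; in C::=c P P (occurrence 2), the suffix after P is empty, so FOLLOW(P) ⊇ FOLLOW(C) = {c, d, f, h}; in C::=f h C P, the suffix after P is empty, so FOLLOW(P) ⊇ FOLLOW(C) = {c, d, f, h}. Thus FOLLOW(P) = {c, d, f, h}.
FOLLOW(C): in S::=P C d d, C is followed by d d with FIRST {d}; in P::=C, the suffix after C is empty, so FOLLOW(C) ⊇ FOLLOW(P) = {c, d, f, h}; in P::=C h P h, C is followed by h P h with FIRST {h}; in C::=f h C P, C is followed by P with FIRST {epsilon, c, f, h}; in C::=f h C P, the suffix after C is nullable (adds nothing new). Thus FOLLOW(C) = {c, d, f, h}.

{c, d, f, h}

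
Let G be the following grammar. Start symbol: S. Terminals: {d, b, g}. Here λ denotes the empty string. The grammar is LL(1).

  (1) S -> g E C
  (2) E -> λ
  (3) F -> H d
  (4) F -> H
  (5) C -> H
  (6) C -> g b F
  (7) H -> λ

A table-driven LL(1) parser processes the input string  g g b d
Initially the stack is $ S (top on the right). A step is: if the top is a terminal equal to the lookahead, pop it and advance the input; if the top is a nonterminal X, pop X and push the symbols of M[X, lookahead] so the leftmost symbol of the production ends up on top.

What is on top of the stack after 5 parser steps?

b

step 1: stack=$ S  input=g g b d $  — expand S -> g E C
step 2: stack=$ C E g  input=g g b d $  — match g
step 3: stack=$ C E  input=g b d $  — expand E -> λ
step 4: stack=$ C  input=g b d $  — expand C -> g b F
step 5: stack=$ F b g  input=g b d $  — match g
Stack after step 5: $ F b (top = b).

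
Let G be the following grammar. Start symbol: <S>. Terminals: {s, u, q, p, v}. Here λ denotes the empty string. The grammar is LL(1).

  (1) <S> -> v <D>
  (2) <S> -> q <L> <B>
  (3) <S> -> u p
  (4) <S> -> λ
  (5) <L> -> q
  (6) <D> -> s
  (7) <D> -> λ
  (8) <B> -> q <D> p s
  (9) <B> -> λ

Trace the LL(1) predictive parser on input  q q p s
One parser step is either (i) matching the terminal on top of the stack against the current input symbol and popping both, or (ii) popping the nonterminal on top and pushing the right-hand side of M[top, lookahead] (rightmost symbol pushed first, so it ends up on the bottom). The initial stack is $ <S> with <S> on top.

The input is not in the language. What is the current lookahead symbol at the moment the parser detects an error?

p

step 1: stack=$ <S>  input=q q p s $  — expand <S> -> q <L> <B>
step 2: stack=$ <B> <L> q  input=q q p s $  — match q
step 3: stack=$ <B> <L>  input=q p s $  — expand <L> -> q
step 4: stack=$ <B> q  input=q p s $  — match q
step 5: stack=$ <B>  input=p s $  — error: M[<B>, p] is empty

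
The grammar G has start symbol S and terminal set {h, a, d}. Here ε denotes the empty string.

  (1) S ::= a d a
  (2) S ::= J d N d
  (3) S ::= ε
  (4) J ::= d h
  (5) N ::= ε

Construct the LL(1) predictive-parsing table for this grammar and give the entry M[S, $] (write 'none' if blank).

FIRST(J) = {d}
FIRST(N) = {ε}
FIRST(S) = {ε, a, d}  (via J d N d)
FOLLOW(S) includes $ since S is the start symbol.
FOLLOW(S): S appears on no right-hand side. Thus FOLLOW(S) = {$}.
For S ::= a d a: FIRST(a d a) = {a}, so it goes in M[S, t] for t ∈ {a}.
For S ::= J d N d: FIRST(J d N d) = {d}, so it goes in M[S, t] for t ∈ {d}.
For S ::= ε: FIRST(ε) = {ε}, so it goes in M[S, t] for t ∈ {}; since ε ∈ FIRST, also for every t ∈ FOLLOW(S) = {$}.

S ::= ε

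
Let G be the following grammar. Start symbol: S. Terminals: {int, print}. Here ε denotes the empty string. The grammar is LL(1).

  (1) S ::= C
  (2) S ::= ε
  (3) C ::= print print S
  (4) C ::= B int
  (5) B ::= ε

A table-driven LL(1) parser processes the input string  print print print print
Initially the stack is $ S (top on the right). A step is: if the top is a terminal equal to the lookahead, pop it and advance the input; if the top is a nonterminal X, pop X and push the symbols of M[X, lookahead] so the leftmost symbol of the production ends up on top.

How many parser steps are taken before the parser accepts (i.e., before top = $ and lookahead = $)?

     Stack            Input                      Action
  1  $ S              print print print print $  expand S ::= C
  2  $ C              print print print print $  expand C ::= print print S
  3  $ S print print  print print print print $  match print
  4  $ S print        print print print $        match print
  5  $ S              print print $              expand S ::= C
  6  $ C              print print $              expand C ::= print print S
  7  $ S print print  print print $              match print
  8  $ S print        print $                    match print
  9  $ S              $                          expand S ::= ε
Accept reached after 9 steps.

9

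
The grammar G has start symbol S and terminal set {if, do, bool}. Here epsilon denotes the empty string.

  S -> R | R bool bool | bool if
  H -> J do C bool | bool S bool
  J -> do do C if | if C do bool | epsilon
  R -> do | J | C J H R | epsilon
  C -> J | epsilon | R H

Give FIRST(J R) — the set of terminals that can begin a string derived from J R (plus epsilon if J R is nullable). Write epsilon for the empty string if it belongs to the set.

FIRST(J): from J->do do C if we get {do}; from J->if C do bool we get {if}; from J->epsilon we get {epsilon}. So FIRST(J) = {epsilon, do, if}.
FIRST(H): from H->J do C bool we get {do, if}; from H->bool S bool we get {bool}. So FIRST(H) = {bool, do, if}.
FIRST(S): from S->R we get {epsilon, bool, do, if}; from S->R bool bool we get {bool, do, if}; from S->bool if we get {bool}. So FIRST(S) = {epsilon, bool, do, if}.
FIRST(R): from R->do we get {do}; from R->J we get {epsilon, do, if}; from R->C J H R we get {bool, do, if}; from R->epsilon we get {epsilon}. So FIRST(R) = {epsilon, bool, do, if}.
FIRST(C): from C->J we get {epsilon, do, if}; from C->epsilon we get {epsilon}; from C->R H we get {bool, do, if}. So FIRST(C) = {epsilon, bool, do, if}.
FIRST(J R): take FIRST of each symbol in turn, carrying on past any symbol whose FIRST contains epsilon; result {epsilon, bool, do, if}.

{epsilon, bool, do, if}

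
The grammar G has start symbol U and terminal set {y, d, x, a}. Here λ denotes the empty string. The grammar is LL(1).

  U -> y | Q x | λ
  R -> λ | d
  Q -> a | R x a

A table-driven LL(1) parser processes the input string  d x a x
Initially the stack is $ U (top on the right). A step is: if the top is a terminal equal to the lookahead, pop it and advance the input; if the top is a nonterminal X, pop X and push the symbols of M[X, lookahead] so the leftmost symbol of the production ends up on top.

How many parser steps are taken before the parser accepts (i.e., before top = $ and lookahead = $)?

step 1: stack=$ U  input=d x a x $  — expand U -> Q x
step 2: stack=$ x Q  input=d x a x $  — expand Q -> R x a
step 3: stack=$ x a x R  input=d x a x $  — expand R -> d
step 4: stack=$ x a x d  input=d x a x $  — match d
step 5: stack=$ x a x  input=x a x $  — match x
step 6: stack=$ x a  input=a x $  — match a
step 7: stack=$ x  input=x $  — match x
Accept reached after 7 steps.

7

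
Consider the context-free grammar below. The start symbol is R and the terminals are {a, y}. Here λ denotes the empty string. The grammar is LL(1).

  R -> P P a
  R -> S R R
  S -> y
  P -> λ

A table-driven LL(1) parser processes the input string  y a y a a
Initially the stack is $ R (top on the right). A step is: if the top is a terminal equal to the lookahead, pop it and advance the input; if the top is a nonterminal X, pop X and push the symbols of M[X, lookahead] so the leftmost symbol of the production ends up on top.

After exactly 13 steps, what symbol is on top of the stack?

a

step 1: stack=$ R  input=y a y a a $  — expand R -> S R R
step 2: stack=$ R R S  input=y a y a a $  — expand S -> y
step 3: stack=$ R R y  input=y a y a a $  — match y
step 4: stack=$ R R  input=a y a a $  — expand R -> P P a
step 5: stack=$ R a P P  input=a y a a $  — expand P -> λ
step 6: stack=$ R a P  input=a y a a $  — expand P -> λ
step 7: stack=$ R a  input=a y a a $  — match a
step 8: stack=$ R  input=y a a $  — expand R -> S R R
step 9: stack=$ R R S  input=y a a $  — expand S -> y
step 10: stack=$ R R y  input=y a a $  — match y
step 11: stack=$ R R  input=a a $  — expand R -> P P a
step 12: stack=$ R a P P  input=a a $  — expand P -> λ
step 13: stack=$ R a P  input=a a $  — expand P -> λ
Stack after step 13: $ R a (top = a).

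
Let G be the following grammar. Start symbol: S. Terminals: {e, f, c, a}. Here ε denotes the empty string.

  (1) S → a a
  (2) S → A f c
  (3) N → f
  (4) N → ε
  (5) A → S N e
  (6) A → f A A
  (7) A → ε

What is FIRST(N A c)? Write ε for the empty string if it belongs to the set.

FIRST(N) = {ε, f}
FIRST(S) = {a, f}  (via A f c)
FIRST(A) = {ε, a, f}  (via S N e)
FIRST(N A c): take FIRST of each symbol in turn, carrying on past any symbol whose FIRST contains ε; result {a, c, f}.

{a, c, f}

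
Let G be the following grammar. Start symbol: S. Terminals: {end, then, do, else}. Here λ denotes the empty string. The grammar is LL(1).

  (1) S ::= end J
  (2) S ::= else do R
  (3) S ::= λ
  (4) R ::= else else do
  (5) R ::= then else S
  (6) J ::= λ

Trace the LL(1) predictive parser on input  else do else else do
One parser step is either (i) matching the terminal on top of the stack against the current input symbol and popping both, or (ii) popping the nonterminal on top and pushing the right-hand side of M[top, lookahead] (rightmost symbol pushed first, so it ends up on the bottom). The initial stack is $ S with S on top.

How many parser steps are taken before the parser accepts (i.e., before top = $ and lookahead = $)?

7

step 1: stack=$ S  input=else do else else do $  — expand S ::= else do R
step 2: stack=$ R do else  input=else do else else do $  — match else
step 3: stack=$ R do  input=do else else do $  — match do
step 4: stack=$ R  input=else else do $  — expand R ::= else else do
step 5: stack=$ do else else  input=else else do $  — match else
step 6: stack=$ do else  input=else do $  — match else
step 7: stack=$ do  input=do $  — match do
Accept reached after 7 steps.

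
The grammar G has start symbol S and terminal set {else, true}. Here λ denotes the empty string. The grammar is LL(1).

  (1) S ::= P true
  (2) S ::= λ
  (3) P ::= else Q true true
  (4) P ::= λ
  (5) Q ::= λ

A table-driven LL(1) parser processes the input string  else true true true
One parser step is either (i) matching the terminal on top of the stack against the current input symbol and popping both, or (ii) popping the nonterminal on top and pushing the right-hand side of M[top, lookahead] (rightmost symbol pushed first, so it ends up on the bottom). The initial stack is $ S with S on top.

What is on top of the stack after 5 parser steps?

     Stack                    Input                  Action
  1  $ S                      else true true true $  expand S ::= P true
  2  $ true P                 else true true true $  expand P ::= else Q true true
  3  $ true true true Q else  else true true true $  match else
  4  $ true true true Q       true true true $       expand Q ::= λ
  5  $ true true true         true true true $       match true
Stack after step 5: $ true true (top = true).

true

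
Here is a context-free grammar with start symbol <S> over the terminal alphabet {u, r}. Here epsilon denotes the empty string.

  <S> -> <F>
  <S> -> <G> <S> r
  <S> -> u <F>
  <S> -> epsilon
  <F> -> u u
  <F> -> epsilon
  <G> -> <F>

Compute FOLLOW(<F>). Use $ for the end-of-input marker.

FIRST(<F>) = {epsilon, u}
FIRST(<G>) = {epsilon, u}  (via <F>)
FIRST(<S>) = {epsilon, r, u}  (via <F>, <G> <S> r)
FOLLOW(<S>) includes $ since <S> is the start symbol.
FOLLOW(<S>): in <S>-><G> <S> r, <S> is followed by r with FIRST {r}. Thus FOLLOW(<S>) = {$, r}.
FOLLOW(<G>): in <S>-><G> <S> r, <G> is followed by <S> r with FIRST {r, u}. Thus FOLLOW(<G>) = {r, u}.
FOLLOW(<F>): in <S>-><F>, the suffix after <F> is empty, so FOLLOW(<F>) ⊇ FOLLOW(<S>) = {$, r}; in <S>->u <F>, the suffix after <F> is empty, so FOLLOW(<F>) ⊇ FOLLOW(<S>) = {$, r}; in <G>-><F>, the suffix after <F> is empty, so FOLLOW(<F>) ⊇ FOLLOW(<G>) = {r, u}. Thus FOLLOW(<F>) = {$, r, u}.

{$, r, u}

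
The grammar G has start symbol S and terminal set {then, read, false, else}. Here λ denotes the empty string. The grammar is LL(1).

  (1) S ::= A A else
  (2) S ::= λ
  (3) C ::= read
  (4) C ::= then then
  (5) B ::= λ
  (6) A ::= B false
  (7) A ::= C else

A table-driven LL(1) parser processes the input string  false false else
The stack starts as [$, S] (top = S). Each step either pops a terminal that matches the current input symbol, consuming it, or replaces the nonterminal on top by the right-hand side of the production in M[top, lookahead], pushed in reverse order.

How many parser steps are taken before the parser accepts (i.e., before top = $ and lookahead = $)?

8

step 1: stack=$ S  input=false false else $  — expand S ::= A A else
step 2: stack=$ else A A  input=false false else $  — expand A ::= B false
step 3: stack=$ else A false B  input=false false else $  — expand B ::= λ
step 4: stack=$ else A false  input=false false else $  — match false
step 5: stack=$ else A  input=false else $  — expand A ::= B false
step 6: stack=$ else false B  input=false else $  — expand B ::= λ
step 7: stack=$ else false  input=false else $  — match false
step 8: stack=$ else  input=else $  — match else
Accept reached after 8 steps.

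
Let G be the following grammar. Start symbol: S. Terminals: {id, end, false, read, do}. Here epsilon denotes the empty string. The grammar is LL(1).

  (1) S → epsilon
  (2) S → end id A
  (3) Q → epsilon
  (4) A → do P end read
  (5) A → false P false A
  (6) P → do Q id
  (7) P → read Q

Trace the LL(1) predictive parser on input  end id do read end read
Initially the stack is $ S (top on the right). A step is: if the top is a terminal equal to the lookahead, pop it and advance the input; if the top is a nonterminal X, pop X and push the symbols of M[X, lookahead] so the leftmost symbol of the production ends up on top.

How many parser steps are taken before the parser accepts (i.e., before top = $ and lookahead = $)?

10

step 1: stack=$ S  input=end id do read end read $  — expand S → end id A
step 2: stack=$ A id end  input=end id do read end read $  — match end
step 3: stack=$ A id  input=id do read end read $  — match id
step 4: stack=$ A  input=do read end read $  — expand A → do P end read
step 5: stack=$ read end P do  input=do read end read $  — match do
step 6: stack=$ read end P  input=read end read $  — expand P → read Q
step 7: stack=$ read end Q read  input=read end read $  — match read
step 8: stack=$ read end Q  input=end read $  — expand Q → epsilon
step 9: stack=$ read end  input=end read $  — match end
step 10: stack=$ read  input=read $  — match read
Accept reached after 10 steps.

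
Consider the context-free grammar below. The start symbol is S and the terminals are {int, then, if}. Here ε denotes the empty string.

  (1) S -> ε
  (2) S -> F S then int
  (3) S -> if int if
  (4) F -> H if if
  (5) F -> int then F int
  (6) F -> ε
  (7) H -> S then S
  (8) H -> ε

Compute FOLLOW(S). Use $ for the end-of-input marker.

FIRST(S): from S->ε we get {ε}; from S->F S then int we get {if, int, then}; from S->if int if we get {if}. So FIRST(S) = {ε, if, int, then}.
FIRST(H): from H->S then S we get {if, int, then}; from H->ε we get {ε}. So FIRST(H) = {ε, if, int, then}.
FIRST(F): from F->H if if we get {if, int, then}; from F->int then F int we get {int}; from F->ε we get {ε}. So FIRST(F) = {ε, if, int, then}.
FOLLOW(S) includes $ since S is the start symbol.
FOLLOW(F): in S->F S then int, F is followed by S then int with FIRST {if, int, then}; in F->int then F int, F is followed by int with FIRST {int}. Thus FOLLOW(F) = {if, int, then}.
FOLLOW(H): in F->H if if, H is followed by if if with FIRST {if}. Thus FOLLOW(H) = {if}.
FOLLOW(S): in S->F S then int, S is followed by then int with FIRST {then}; in H->S then S (occurrence 1), S is followed by then S with FIRST {then}; in H->S then S (occurrence 2), the suffix after S is empty, so FOLLOW(S) ⊇ FOLLOW(H) = {if}. Thus FOLLOW(S) = {$, if, then}.

{$, if, then}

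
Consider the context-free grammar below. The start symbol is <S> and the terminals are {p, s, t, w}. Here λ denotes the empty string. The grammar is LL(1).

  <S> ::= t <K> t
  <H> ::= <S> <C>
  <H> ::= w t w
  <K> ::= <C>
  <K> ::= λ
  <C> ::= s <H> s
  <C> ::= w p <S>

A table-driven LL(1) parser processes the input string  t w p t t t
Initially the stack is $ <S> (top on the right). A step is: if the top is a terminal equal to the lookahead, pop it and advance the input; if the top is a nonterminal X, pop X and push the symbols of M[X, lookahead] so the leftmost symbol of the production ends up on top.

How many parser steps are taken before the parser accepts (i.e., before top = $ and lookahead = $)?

      Stack        Input          Action
   1  $ <S>        t w p t t t $  expand <S> ::= t <K> t
   2  $ t <K> t    t w p t t t $  match t
   3  $ t <K>      w p t t t $    expand <K> ::= <C>
   4  $ t <C>      w p t t t $    expand <C> ::= w p <S>
   5  $ t <S> p w  w p t t t $    match w
   6  $ t <S> p    p t t t $      match p
   7  $ t <S>      t t t $        expand <S> ::= t <K> t
   8  $ t t <K> t  t t t $        match t
   9  $ t t <K>    t t $          expand <K> ::= λ
  10  $ t t        t t $          match t
  11  $ t          t $            match t
Accept reached after 11 steps.

11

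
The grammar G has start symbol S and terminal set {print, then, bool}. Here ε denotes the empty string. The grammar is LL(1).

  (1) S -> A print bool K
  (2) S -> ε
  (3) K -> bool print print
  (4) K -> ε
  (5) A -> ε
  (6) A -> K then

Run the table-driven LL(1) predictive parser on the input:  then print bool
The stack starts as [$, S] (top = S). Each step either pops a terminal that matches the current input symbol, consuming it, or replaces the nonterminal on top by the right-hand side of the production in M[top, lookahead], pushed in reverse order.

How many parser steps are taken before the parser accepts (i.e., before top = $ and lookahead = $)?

7

     Stack                  Input              Action
  1  $ S                    then print bool $  expand S -> A print bool K
  2  $ K bool print A       then print bool $  expand A -> K then
  3  $ K bool print then K  then print bool $  expand K -> ε
  4  $ K bool print then    then print bool $  match then
  5  $ K bool print         print bool $       match print
  6  $ K bool               bool $             match bool
  7  $ K                    $                  expand K -> ε
Accept reached after 7 steps.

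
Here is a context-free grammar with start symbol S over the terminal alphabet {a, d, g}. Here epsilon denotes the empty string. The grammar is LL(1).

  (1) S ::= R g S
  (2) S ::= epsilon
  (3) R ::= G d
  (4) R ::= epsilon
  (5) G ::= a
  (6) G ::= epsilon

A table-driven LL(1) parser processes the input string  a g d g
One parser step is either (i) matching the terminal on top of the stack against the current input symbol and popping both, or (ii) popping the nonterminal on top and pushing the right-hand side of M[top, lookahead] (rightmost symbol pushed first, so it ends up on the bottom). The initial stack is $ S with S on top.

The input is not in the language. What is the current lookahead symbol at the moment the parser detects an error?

step 1: stack=$ S  input=a g d g $  — expand S ::= R g S
step 2: stack=$ S g R  input=a g d g $  — expand R ::= G d
step 3: stack=$ S g d G  input=a g d g $  — expand G ::= a
step 4: stack=$ S g d a  input=a g d g $  — match a
step 5: stack=$ S g d  input=g d g $  — error: top is terminal d but lookahead is g

g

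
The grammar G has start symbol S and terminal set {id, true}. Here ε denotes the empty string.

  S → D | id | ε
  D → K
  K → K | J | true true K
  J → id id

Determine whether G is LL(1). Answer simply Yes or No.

No

FIRST(S) = {ε, id, true}
FIRST(D) = {id, true}
FIRST(K) = {id, true}
FIRST(J) = {id}
FOLLOW(S) = {$}
FOLLOW(D) = {$}
FOLLOW(K) = {$}
FOLLOW(J) = {$}
Cell M[K, id] receives both K → K and K → J — the grammar is not LL(1).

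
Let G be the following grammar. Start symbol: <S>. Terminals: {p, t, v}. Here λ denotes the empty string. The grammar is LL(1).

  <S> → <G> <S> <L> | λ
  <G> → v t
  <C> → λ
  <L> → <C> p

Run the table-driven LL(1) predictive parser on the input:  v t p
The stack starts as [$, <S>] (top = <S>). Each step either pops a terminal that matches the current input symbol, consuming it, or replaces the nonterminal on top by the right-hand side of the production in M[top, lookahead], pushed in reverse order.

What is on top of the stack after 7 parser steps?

p

     Stack          Input    Action
  1  $ <S>          v t p $  expand <S> → <G> <S> <L>
  2  $ <L> <S> <G>  v t p $  expand <G> → v t
  3  $ <L> <S> t v  v t p $  match v
  4  $ <L> <S> t    t p $    match t
  5  $ <L> <S>      p $      expand <S> → λ
  6  $ <L>          p $      expand <L> → <C> p
  7  $ p <C>        p $      expand <C> → λ
Stack after step 7: $ p (top = p).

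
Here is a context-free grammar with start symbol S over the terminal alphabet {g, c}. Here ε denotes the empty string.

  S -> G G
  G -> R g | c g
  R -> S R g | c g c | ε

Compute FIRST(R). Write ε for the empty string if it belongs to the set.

FIRST(S): from S->G G we get {c, g}. So FIRST(S) = {c, g}.
FIRST(R): from R->S R g we get {c, g}; from R->c g c we get {c}; from R->ε we get {ε}. So FIRST(R) = {ε, c, g}.
FIRST(G): from G->R g we get {c, g}; from G->c g we get {c}. So FIRST(G) = {c, g}.

{ε, c, g}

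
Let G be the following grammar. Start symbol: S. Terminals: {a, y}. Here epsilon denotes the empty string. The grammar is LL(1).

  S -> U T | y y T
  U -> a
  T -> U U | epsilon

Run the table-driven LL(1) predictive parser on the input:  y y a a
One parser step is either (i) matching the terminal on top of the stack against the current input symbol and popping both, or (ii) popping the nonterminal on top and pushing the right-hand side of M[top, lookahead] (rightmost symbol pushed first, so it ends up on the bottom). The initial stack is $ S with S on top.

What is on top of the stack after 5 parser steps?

a

     Stack    Input      Action
  1  $ S      y y a a $  expand S -> y y T
  2  $ T y y  y y a a $  match y
  3  $ T y    y a a $    match y
  4  $ T      a a $      expand T -> U U
  5  $ U U    a a $      expand U -> a
Stack after step 5: $ U a (top = a).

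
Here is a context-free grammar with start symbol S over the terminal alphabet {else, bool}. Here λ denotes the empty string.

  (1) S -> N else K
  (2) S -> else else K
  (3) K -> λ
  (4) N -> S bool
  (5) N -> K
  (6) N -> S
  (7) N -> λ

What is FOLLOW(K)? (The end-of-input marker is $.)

FIRST(K) = {λ}
FIRST(S) = {else}  (via N else K)
FIRST(N) = {λ, else}  (via S bool, K, S)
FOLLOW(S) includes $ since S is the start symbol.
FOLLOW(N): in S->N else K, N is followed by else K with FIRST {else}. Thus FOLLOW(N) = {else}.
FOLLOW(S): in N->S bool, S is followed by bool with FIRST {bool}; in N->S, the suffix after S is empty, so FOLLOW(S) ⊇ FOLLOW(N) = {else}. Thus FOLLOW(S) = {$, bool, else}.
FOLLOW(K): in S->N else K, the suffix after K is empty, so FOLLOW(K) ⊇ FOLLOW(S) = {$, bool, else}; in S->else else K, the suffix after K is empty, so FOLLOW(K) ⊇ FOLLOW(S) = {$, bool, else}; in N->K, the suffix after K is empty, so FOLLOW(K) ⊇ FOLLOW(N) = {else}. Thus FOLLOW(K) = {$, bool, else}.

{$, bool, else}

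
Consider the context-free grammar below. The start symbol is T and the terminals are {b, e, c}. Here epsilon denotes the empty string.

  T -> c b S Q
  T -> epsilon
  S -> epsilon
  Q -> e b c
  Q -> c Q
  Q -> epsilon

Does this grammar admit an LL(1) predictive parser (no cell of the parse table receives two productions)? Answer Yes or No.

Yes

FIRST(T) = {epsilon, c}
FIRST(S) = {epsilon}
FIRST(Q) = {epsilon, c, e}
FOLLOW(T) = {$}
FOLLOW(S) = {$, c, e}
FOLLOW(Q) = {$}
Each cell of M receives at most one production.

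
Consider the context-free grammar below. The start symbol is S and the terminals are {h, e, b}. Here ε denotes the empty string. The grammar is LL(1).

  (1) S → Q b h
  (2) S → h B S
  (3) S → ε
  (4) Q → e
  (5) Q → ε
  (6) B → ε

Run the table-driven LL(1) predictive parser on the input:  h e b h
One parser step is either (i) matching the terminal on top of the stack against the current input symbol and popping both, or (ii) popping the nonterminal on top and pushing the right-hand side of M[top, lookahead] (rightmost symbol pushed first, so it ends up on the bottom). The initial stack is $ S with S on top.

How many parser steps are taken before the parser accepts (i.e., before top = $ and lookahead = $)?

step 1: stack=$ S  input=h e b h $  — expand S → h B S
step 2: stack=$ S B h  input=h e b h $  — match h
step 3: stack=$ S B  input=e b h $  — expand B → ε
step 4: stack=$ S  input=e b h $  — expand S → Q b h
step 5: stack=$ h b Q  input=e b h $  — expand Q → e
step 6: stack=$ h b e  input=e b h $  — match e
step 7: stack=$ h b  input=b h $  — match b
step 8: stack=$ h  input=h $  — match h
Accept reached after 8 steps.

8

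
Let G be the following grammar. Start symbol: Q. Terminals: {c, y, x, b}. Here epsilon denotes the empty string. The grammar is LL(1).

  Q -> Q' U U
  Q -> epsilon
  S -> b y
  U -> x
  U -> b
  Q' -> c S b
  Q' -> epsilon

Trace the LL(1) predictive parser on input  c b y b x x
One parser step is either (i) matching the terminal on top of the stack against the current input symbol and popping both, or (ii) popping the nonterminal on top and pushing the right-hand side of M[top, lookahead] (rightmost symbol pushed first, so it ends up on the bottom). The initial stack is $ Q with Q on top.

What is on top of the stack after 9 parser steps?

U

step 1: stack=$ Q  input=c b y b x x $  — expand Q -> Q' U U
step 2: stack=$ U U Q'  input=c b y b x x $  — expand Q' -> c S b
step 3: stack=$ U U b S c  input=c b y b x x $  — match c
step 4: stack=$ U U b S  input=b y b x x $  — expand S -> b y
step 5: stack=$ U U b y b  input=b y b x x $  — match b
step 6: stack=$ U U b y  input=y b x x $  — match y
step 7: stack=$ U U b  input=b x x $  — match b
step 8: stack=$ U U  input=x x $  — expand U -> x
step 9: stack=$ U x  input=x x $  — match x
Stack after step 9: $ U (top = U).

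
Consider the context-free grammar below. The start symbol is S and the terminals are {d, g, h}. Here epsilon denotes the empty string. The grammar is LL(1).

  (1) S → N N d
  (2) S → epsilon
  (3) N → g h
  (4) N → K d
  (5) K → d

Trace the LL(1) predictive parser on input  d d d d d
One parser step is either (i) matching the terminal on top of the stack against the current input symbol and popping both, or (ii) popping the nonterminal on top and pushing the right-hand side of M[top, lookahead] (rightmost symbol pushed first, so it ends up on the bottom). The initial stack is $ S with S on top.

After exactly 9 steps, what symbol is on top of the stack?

d

     Stack      Input        Action
  1  $ S        d d d d d $  expand S → N N d
  2  $ d N N    d d d d d $  expand N → K d
  3  $ d N d K  d d d d d $  expand K → d
  4  $ d N d d  d d d d d $  match d
  5  $ d N d    d d d d $    match d
  6  $ d N      d d d $      expand N → K d
  7  $ d d K    d d d $      expand K → d
  8  $ d d d    d d d $      match d
  9  $ d d      d d $        match d
Stack after step 9: $ d (top = d).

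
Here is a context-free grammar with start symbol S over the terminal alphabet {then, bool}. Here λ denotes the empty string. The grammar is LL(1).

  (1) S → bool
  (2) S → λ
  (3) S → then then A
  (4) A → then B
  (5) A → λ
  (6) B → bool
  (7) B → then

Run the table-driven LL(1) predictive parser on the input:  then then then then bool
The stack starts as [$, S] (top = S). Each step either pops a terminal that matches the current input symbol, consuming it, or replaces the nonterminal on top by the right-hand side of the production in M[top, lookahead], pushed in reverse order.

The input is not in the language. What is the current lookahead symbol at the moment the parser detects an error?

step 1: stack=$ S  input=then then then then bool $  — expand S → then then A
step 2: stack=$ A then then  input=then then then then bool $  — match then
step 3: stack=$ A then  input=then then then bool $  — match then
step 4: stack=$ A  input=then then bool $  — expand A → then B
step 5: stack=$ B then  input=then then bool $  — match then
step 6: stack=$ B  input=then bool $  — expand B → then
step 7: stack=$ then  input=then bool $  — match then
step 8: stack=$  input=bool $  — error: stack empty but input remains

bool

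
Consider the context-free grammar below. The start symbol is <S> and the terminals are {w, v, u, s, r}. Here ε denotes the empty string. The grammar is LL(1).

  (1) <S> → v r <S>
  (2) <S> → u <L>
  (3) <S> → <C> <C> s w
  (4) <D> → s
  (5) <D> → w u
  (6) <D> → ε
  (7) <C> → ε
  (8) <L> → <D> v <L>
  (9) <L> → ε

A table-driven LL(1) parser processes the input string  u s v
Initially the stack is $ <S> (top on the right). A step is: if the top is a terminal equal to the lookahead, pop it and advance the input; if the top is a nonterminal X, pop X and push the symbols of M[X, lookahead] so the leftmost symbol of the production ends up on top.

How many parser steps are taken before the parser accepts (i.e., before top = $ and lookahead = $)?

     Stack        Input    Action
  1  $ <S>        u s v $  expand <S> → u <L>
  2  $ <L> u      u s v $  match u
  3  $ <L>        s v $    expand <L> → <D> v <L>
  4  $ <L> v <D>  s v $    expand <D> → s
  5  $ <L> v s    s v $    match s
  6  $ <L> v      v $      match v
  7  $ <L>        $        expand <L> → ε
Accept reached after 7 steps.

7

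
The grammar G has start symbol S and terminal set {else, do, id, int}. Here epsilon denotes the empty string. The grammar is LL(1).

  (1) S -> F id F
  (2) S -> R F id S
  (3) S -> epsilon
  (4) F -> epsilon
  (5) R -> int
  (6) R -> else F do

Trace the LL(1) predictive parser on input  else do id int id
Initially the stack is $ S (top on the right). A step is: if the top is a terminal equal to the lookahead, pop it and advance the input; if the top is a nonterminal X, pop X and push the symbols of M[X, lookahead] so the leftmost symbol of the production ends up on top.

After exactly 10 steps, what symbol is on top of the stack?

      Stack               Input                Action
   1  $ S                 else do id int id $  expand S -> R F id S
   2  $ S id F R          else do id int id $  expand R -> else F do
   3  $ S id F do F else  else do id int id $  match else
   4  $ S id F do F       do id int id $       expand F -> epsilon
   5  $ S id F do         do id int id $       match do
   6  $ S id F            id int id $          expand F -> epsilon
   7  $ S id              id int id $          match id
   8  $ S                 int id $             expand S -> R F id S
   9  $ S id F R          int id $             expand R -> int
  10  $ S id F int        int id $             match int
Stack after step 10: $ S id F (top = F).

F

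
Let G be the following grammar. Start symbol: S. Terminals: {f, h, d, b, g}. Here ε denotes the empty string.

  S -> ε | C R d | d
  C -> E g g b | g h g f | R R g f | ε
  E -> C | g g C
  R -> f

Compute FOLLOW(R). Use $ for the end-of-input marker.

FIRST(R) = {f}
FIRST(S) = {ε, d, f, g}  (via C R d)
FIRST(C) = {ε, f, g}  (via E g g b, R R g f)
FIRST(E) = {ε, f, g}  (via C)
FOLLOW(S) includes $ since S is the start symbol.
FOLLOW(S): S appears on no right-hand side. Thus FOLLOW(S) = {$}.
FOLLOW(E): in C->E g g b, E is followed by g g b with FIRST {g}. Thus FOLLOW(E) = {g}.
FOLLOW(C): in S->C R d, C is followed by R d with FIRST {f}; in E->C, the suffix after C is empty, so FOLLOW(C) ⊇ FOLLOW(E) = {g}; in E->g g C, the suffix after C is empty, so FOLLOW(C) ⊇ FOLLOW(E) = {g}. Thus FOLLOW(C) = {f, g}.
FOLLOW(R): in S->C R d, R is followed by d with FIRST {d}; in C->R R g f (occurrence 1), R is followed by R g f with FIRST {f}; in C->R R g f (occurrence 2), R is followed by g f with FIRST {g}. Thus FOLLOW(R) = {d, f, g}.

{d, f, g}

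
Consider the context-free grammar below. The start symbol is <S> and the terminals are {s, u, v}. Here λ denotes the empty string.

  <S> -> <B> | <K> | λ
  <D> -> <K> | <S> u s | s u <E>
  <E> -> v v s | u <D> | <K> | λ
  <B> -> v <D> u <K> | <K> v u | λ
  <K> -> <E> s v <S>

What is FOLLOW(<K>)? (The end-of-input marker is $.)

FIRST(<S>): from <S>-><B> we get {λ, s, u, v}; from <S>-><K> we get {s, u, v}; from <S>->λ we get {λ}. So FIRST(<S>) = {λ, s, u, v}.
FIRST(<D>): from <D>-><K> we get {s, u, v}; from <D>-><S> u s we get {s, u, v}; from <D>->s u <E> we get {s}. So FIRST(<D>) = {s, u, v}.
FIRST(<E>): from <E>->v v s we get {v}; from <E>->u <D> we get {u}; from <E>-><K> we get {s, u, v}; from <E>->λ we get {λ}. So FIRST(<E>) = {λ, s, u, v}.
FIRST(<K>): from <K>-><E> s v <S> we get {s, u, v}. So FIRST(<K>) = {s, u, v}.
FIRST(<B>): from <B>->v <D> u <K> we get {v}; from <B>-><K> v u we get {s, u, v}; from <B>->λ we get {λ}. So FIRST(<B>) = {λ, s, u, v}.
FOLLOW(<S>) includes $ since <S> is the start symbol.
FOLLOW(<S>): in <D>-><S> u s, <S> is followed by u s with FIRST {u}; in <K>-><E> s v <S>, the suffix after <S> is empty, so FOLLOW(<S>) ⊇ FOLLOW(<K>) = {$, s, u, v}. Thus FOLLOW(<S>) = {$, s, u, v}.
FOLLOW(<B>): in <S>-><B>, the suffix after <B> is empty, so FOLLOW(<B>) ⊇ FOLLOW(<S>) = {$, s, u, v}. Thus FOLLOW(<B>) = {$, s, u, v}.
FOLLOW(<D>): in <E>->u <D>, the suffix after <D> is empty, so FOLLOW(<D>) ⊇ FOLLOW(<E>) = {s, u}; in <B>->v <D> u <K>, <D> is followed by u <K> with FIRST {u}. Thus FOLLOW(<D>) = {s, u}.
FOLLOW(<E>): in <D>->s u <E>, the suffix after <E> is empty, so FOLLOW(<E>) ⊇ FOLLOW(<D>) = {s, u}; in <K>-><E> s v <S>, <E> is followed by s v <S> with FIRST {s}. Thus FOLLOW(<E>) = {s, u}.
FOLLOW(<K>): in <S>-><K>, the suffix after <K> is empty, so FOLLOW(<K>) ⊇ FOLLOW(<S>) = {$, s, u, v}; in <D>-><K>, the suffix after <K> is empty, so FOLLOW(<K>) ⊇ FOLLOW(<D>) = {s, u}; in <E>-><K>, the suffix after <K> is empty, so FOLLOW(<K>) ⊇ FOLLOW(<E>) = {s, u}; in <B>->v <D> u <K>, the suffix after <K> is empty, so FOLLOW(<K>) ⊇ FOLLOW(<B>) = {$, s, u, v}; in <B>-><K> v u, <K> is followed by v u with FIRST {v}. Thus FOLLOW(<K>) = {$, s, u, v}.

{$, s, u, v}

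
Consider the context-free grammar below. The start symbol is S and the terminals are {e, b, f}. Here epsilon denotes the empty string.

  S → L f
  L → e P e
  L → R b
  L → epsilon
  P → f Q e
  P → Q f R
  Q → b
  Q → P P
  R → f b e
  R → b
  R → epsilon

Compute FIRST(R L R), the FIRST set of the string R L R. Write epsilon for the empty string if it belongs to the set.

FIRST(R) = {epsilon, b, f}
FIRST(L) = {epsilon, b, e, f}  (via R b)
FIRST(S) = {b, e, f}  (via L f)
FIRST(P) = {b, f}  (via Q f R)
FIRST(Q) = {b, f}  (via P P)
FIRST(R L R): take FIRST of each symbol in turn, carrying on past any symbol whose FIRST contains epsilon; result {epsilon, b, e, f}.

{epsilon, b, e, f}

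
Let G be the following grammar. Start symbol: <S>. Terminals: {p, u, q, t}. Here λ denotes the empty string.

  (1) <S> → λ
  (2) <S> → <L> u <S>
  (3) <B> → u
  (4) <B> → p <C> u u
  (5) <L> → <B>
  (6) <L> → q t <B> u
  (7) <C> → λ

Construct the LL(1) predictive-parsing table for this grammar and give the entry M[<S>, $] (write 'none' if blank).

FIRST(<B>): from <B>→u we get {u}; from <B>→p <C> u u we get {p}. So FIRST(<B>) = {p, u}.
FIRST(<C>): from <C>→λ we get {λ}. So FIRST(<C>) = {λ}.
FIRST(<L>): from <L>→<B> we get {p, u}; from <L>→q t <B> u we get {q}. So FIRST(<L>) = {p, q, u}.
FIRST(<S>): from <S>→λ we get {λ}; from <S>→<L> u <S> we get {p, q, u}. So FIRST(<S>) = {λ, p, q, u}.
FOLLOW(<S>) includes $ since <S> is the start symbol.
FOLLOW(<S>): in <S>→<L> u <S>, the suffix after <S> is empty (adds nothing new). Thus FOLLOW(<S>) = {$}.
For <S> → λ: FIRST(λ) = {λ}, so it goes in M[<S>, t] for t ∈ {}; since λ ∈ FIRST, also for every t ∈ FOLLOW(<S>) = {$}.
For <S> → <L> u <S>: FIRST(<L> u <S>) = {p, q, u}, so it goes in M[<S>, t] for t ∈ {p, q, u}.

<S> → λ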